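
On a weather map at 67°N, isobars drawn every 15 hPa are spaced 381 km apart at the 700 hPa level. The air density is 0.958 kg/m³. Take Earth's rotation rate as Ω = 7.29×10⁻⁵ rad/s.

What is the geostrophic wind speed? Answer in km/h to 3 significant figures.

110 km/h

Coriolis parameter at 67°N:
f = 2Ω sin φ = 2 × 7.29×10⁻⁵ × sin 67° = 1.34×10⁻⁴ s⁻¹
Pressure gradient: |∂P/∂n| = 1500 Pa / 381000 m = 3.94×10⁻³ Pa/m
Geostrophic balance (pressure-gradient force = Coriolis force):
V_g = (1/(fρ)) |∂P/∂n| = 3.94×10⁻³ / (1.34×10⁻⁴ × 0.958) = 30.6 m/s
Converting: 30.6 m/s × 3.6 = 110 km/h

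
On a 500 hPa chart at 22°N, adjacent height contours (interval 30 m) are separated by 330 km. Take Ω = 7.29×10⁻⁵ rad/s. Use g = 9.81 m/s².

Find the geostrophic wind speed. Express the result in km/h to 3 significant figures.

58.8 km/h

Coriolis parameter at 22°N:
f = 2Ω sin φ = 2 × 7.29×10⁻⁵ × sin 22° = 5.46×10⁻⁵ s⁻¹
Height gradient: |∂Z/∂n| = 30 m / 330000 m = 9.09×10⁻⁵
On a pressure surface, geostrophic balance gives V_g = (g/f)|∂Z/∂n|:
V_g = 9.81 × 9.09×10⁻⁵ / 5.46×10⁻⁵ = 16.3 m/s
Converting: 16.3 m/s × 3.6 = 58.8 km/h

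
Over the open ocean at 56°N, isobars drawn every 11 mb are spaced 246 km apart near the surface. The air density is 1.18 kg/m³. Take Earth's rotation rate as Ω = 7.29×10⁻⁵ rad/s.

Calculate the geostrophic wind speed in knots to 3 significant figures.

Coriolis parameter at 56°N:
f = 2Ω sin φ = 2 × 7.29×10⁻⁵ × sin 56° = 1.21×10⁻⁴ s⁻¹
Pressure gradient: |∂P/∂n| = 1100 Pa / 246000 m = 4.47×10⁻³ Pa/m
Geostrophic balance (pressure-gradient force = Coriolis force):
V_g = (1/(fρ)) |∂P/∂n| = 4.47×10⁻³ / (1.21×10⁻⁴ × 1.18) = 31.4 m/s
Converting: 31.4 m/s × 1.944 = 60.9 knots

60.9 knots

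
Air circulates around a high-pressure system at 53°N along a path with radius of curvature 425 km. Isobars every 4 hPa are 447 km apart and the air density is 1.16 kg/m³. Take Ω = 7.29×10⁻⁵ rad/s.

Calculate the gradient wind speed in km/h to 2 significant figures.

28 km/h

Coriolis parameter at 53°N:
f = 2Ω sin φ = 2 × 7.29×10⁻⁵ × sin 53° = 1.16×10⁻⁴ s⁻¹
Pressure gradient: |∂P/∂n| = 400 Pa / 447000 m = 8.95×10⁻⁴ Pa/m
Geostrophic speed: V_g = |∂P/∂n|/(fρ) = 8.95×10⁻⁴/(1.16×10⁻⁴ × 1.16) = 6.63 m/s
Around a high, pressure-gradient force acts outward with centrifugal, so Coriolis balances both:
fV = (1/ρ)|∂P/∂n| + V²/R  →  V² − fR·V + fR·V_g = 0
With fR = 1.16×10⁻⁴ × 425×10³ m = 49.5 m/s:
V = [fR − √((fR)² − 4 fR V_g)]/2 = [49.5 − √(49.5² − 4×49.5×6.63)]/2 = 7.88 m/s
Supergeostrophic (V > V_g = 6.63 m/s), as expected around a high.
Converting: 7.88 m/s × 3.6 = 28 km/h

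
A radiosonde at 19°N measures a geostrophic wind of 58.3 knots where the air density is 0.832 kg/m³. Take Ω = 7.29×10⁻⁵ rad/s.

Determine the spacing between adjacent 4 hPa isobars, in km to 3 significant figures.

Coriolis parameter at 19°N:
f = 2Ω sin φ = 2 × 7.29×10⁻⁵ × sin 19° = 4.75×10⁻⁵ s⁻¹
Wind speed in SI: 58.3 knots = 30.0 m/s
Geostrophic balance rearranged: |∂P/∂n| = f ρ V_g
|∂P/∂n| = 4.75×10⁻⁵ × 0.832 × 30.0 = 1.18×10⁻³ Pa/m
Isobar spacing: Δn = ΔP/|∂P/∂n| = 400 Pa / 1.18×10⁻³ Pa/m = 337700 m ≈ 338 km

338 km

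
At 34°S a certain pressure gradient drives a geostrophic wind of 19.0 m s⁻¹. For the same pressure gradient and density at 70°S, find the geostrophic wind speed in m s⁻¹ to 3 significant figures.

With the same pressure gradient and density, V_g ∝ 1/f ∝ 1/sin φ.
V₂ = V₁ · sin φ₁ / sin φ₂ = 19.0 × sin 34° / sin 70°
V₂ = 19.0 × 0.5592/0.9397 = 11.3 m s⁻¹

11.3 m s⁻¹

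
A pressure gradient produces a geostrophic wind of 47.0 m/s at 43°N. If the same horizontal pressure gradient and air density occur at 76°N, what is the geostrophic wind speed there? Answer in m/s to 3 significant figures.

33.0 m/s

With the same pressure gradient and density, V_g ∝ 1/f ∝ 1/sin φ.
V₂ = V₁ · sin φ₁ / sin φ₂ = 47.0 × sin 43° / sin 76°
V₂ = 47.0 × 0.6820/0.9703 = 33.0 m/s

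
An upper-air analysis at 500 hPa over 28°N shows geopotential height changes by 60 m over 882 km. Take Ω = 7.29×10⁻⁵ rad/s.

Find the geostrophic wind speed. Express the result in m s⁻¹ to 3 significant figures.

Coriolis parameter at 28°N:
f = 2Ω sin φ = 2 × 7.29×10⁻⁵ × sin 28° = 6.84×10⁻⁵ s⁻¹
Height gradient: |∂Z/∂n| = 60 m / 882000 m = 6.80×10⁻⁵
On a pressure surface, geostrophic balance gives V_g = (g/f)|∂Z/∂n|:
V_g = 9.81 × 6.80×10⁻⁵ / 6.84×10⁻⁵ = 9.75 m/s

9.75 m s⁻¹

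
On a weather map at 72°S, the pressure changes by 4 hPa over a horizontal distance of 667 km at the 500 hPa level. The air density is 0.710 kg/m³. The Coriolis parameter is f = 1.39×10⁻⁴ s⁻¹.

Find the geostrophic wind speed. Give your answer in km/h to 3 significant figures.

Pressure gradient: |∂P/∂n| = 400 Pa / 667000 m = 6.00×10⁻⁴ Pa/m
Geostrophic balance (pressure-gradient force = Coriolis force):
V_g = (1/(fρ)) |∂P/∂n| = 6.00×10⁻⁴ / (1.39×10⁻⁴ × 0.710) = 6.08 m/s
Converting: 6.08 m/s × 3.6 = 21.9 km/h

21.9 km/h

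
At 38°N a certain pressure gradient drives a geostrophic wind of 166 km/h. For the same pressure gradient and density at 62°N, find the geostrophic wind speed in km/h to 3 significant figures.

With the same pressure gradient and density, V_g ∝ 1/f ∝ 1/sin φ.
V₂ = V₁ · sin φ₁ / sin φ₂ = 166 × sin 38° / sin 62°
V₂ = 166 × 0.6157/0.8829 = 116 km/h

116 km/h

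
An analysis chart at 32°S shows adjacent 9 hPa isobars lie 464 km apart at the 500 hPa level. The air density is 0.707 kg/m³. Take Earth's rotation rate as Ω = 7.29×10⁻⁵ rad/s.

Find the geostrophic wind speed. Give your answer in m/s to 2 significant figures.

36 m/s

Coriolis parameter at 32°S:
f = 2Ω sin φ = 2 × 7.29×10⁻⁵ × sin 32° = 7.73×10⁻⁵ s⁻¹
Pressure gradient: |∂P/∂n| = 900 Pa / 464000 m = 1.94×10⁻³ Pa/m
Geostrophic balance (pressure-gradient force = Coriolis force):
V_g = (1/(fρ)) |∂P/∂n| = 1.94×10⁻³ / (7.73×10⁻⁵ × 0.707) = 35.5 m/s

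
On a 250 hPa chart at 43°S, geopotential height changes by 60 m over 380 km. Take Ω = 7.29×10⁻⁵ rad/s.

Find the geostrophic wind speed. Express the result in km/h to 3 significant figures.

Coriolis parameter at 43°S:
f = 2Ω sin φ = 2 × 7.29×10⁻⁵ × sin 43° = 9.94×10⁻⁵ s⁻¹
Height gradient: |∂Z/∂n| = 60 m / 380000 m = 1.58×10⁻⁴
On a pressure surface, geostrophic balance gives V_g = (g/f)|∂Z/∂n|:
V_g = 9.81 × 1.58×10⁻⁴ / 9.94×10⁻⁵ = 15.6 m/s
Converting: 15.6 m/s × 3.6 = 56.1 km/h

56.1 km/h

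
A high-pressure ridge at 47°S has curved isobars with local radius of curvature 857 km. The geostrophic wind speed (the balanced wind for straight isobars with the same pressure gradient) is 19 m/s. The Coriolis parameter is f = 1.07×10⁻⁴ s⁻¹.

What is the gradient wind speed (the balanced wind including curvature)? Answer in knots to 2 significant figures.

Around a high, pressure-gradient force acts outward with centrifugal, so Coriolis balances both:
fV = (1/ρ)|∂P/∂n| + V²/R  →  V² − fR·V + fR·V_g = 0
With fR = 1.07×10⁻⁴ × 857×10³ m = 91.7 m/s:
V = [fR − √((fR)² − 4 fR V_g)]/2 = [91.7 − √(91.7² − 4×91.7×19)]/2 = 26.9 m/s
Supergeostrophic (V > V_g = 19 m/s), as expected around a high.
Converting: 26.9 m/s × 1.944 = 52 knots

52 knots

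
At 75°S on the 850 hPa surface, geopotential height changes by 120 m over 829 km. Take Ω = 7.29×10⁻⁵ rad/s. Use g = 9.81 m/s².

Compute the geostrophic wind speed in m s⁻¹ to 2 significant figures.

Coriolis parameter at 75°S:
f = 2Ω sin φ = 2 × 7.29×10⁻⁵ × sin 75° = 1.41×10⁻⁴ s⁻¹
Height gradient: |∂Z/∂n| = 120 m / 829000 m = 1.45×10⁻⁴
On a pressure surface, geostrophic balance gives V_g = (g/f)|∂Z/∂n|:
V_g = 9.81 × 1.45×10⁻⁴ / 1.41×10⁻⁴ = 10.1 m/s

10 m s⁻¹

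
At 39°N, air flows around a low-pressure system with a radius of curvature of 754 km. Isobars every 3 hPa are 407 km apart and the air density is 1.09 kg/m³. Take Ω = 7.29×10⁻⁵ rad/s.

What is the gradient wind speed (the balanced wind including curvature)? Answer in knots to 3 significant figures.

Coriolis parameter at 39°N:
f = 2Ω sin φ = 2 × 7.29×10⁻⁵ × sin 39° = 9.18×10⁻⁵ s⁻¹
Pressure gradient: |∂P/∂n| = 300 Pa / 407000 m = 7.37×10⁻⁴ Pa/m
Geostrophic speed: V_g = |∂P/∂n|/(fρ) = 7.37×10⁻⁴/(9.18×10⁻⁵ × 1.09) = 7.37 m/s
Around a low, centrifugal force acts outward with Coriolis, so pressure-gradient force balances both:
(1/ρ)|∂P/∂n| = fV + V²/R  →  V² + fR·V − fR·V_g = 0
With fR = 9.18×10⁻⁵ × 754×10³ m = 69.2 m/s:
V = [−fR + √((fR)² + 4 fR V_g)]/2 = [−69.2 + √(69.2² + 4×69.2×7.37)]/2 = 6.72 m/s
Subgeostrophic (V < V_g = 7.37 m/s), as expected around a low.
Converting: 6.72 m/s × 1.944 = 13.1 knots

13.1 knots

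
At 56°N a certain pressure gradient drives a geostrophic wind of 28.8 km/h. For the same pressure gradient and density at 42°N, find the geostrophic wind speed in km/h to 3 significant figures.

With the same pressure gradient and density, V_g ∝ 1/f ∝ 1/sin φ.
V₂ = V₁ · sin φ₁ / sin φ₂ = 28.8 × sin 56° / sin 42°
V₂ = 28.8 × 0.8290/0.6691 = 35.7 km/h

35.7 km/h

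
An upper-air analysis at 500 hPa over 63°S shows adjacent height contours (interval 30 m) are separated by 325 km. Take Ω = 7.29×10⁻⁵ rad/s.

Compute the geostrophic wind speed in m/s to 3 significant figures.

Coriolis parameter at 63°S:
f = 2Ω sin φ = 2 × 7.29×10⁻⁵ × sin 63° = 1.30×10⁻⁴ s⁻¹
Height gradient: |∂Z/∂n| = 30 m / 325000 m = 9.23×10⁻⁵
On a pressure surface, geostrophic balance gives V_g = (g/f)|∂Z/∂n|:
V_g = 9.81 × 9.23×10⁻⁵ / 1.30×10⁻⁴ = 6.97 m/s

6.97 m/s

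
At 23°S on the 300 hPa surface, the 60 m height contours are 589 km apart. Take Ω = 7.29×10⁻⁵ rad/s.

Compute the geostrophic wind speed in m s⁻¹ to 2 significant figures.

Coriolis parameter at 23°S:
f = 2Ω sin φ = 2 × 7.29×10⁻⁵ × sin 23° = 5.70×10⁻⁵ s⁻¹
Height gradient: |∂Z/∂n| = 60 m / 589000 m = 1.02×10⁻⁴
On a pressure surface, geostrophic balance gives V_g = (g/f)|∂Z/∂n|:
V_g = 9.81 × 1.02×10⁻⁴ / 5.70×10⁻⁵ = 17.5 m/s

18 m s⁻¹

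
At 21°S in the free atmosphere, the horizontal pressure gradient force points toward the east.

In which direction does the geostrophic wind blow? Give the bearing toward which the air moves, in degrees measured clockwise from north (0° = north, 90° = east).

The pressure-gradient force points toward the east (bearing 090°).
Geostrophic balance: in the Southern Hemisphere the Coriolis force deflects motion to the left, so the geostrophic wind blows 90° to the left of the pressure-gradient force (low pressure on the right).
Rotating 090° by 90° counterclockwise gives 000° — the wind blows toward the north.

000°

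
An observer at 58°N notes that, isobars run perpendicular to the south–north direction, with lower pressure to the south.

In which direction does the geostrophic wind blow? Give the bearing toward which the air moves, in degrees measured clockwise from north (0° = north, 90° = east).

270°

The pressure-gradient force points toward the south (bearing 180°).
Geostrophic balance: in the Northern Hemisphere the Coriolis force deflects motion to the right, so the geostrophic wind blows 90° to the right of the pressure-gradient force (low pressure on the left).
Rotating 180° by 90° clockwise gives 270° — the wind blows toward the west.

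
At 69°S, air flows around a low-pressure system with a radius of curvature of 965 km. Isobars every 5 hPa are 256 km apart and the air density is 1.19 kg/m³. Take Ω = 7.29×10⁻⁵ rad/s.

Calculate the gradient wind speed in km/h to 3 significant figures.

40.0 km/h

Coriolis parameter at 69°S:
f = 2Ω sin φ = 2 × 7.29×10⁻⁵ × sin 69° = 1.36×10⁻⁴ s⁻¹
Pressure gradient: |∂P/∂n| = 500 Pa / 256000 m = 1.95×10⁻³ Pa/m
Geostrophic speed: V_g = |∂P/∂n|/(fρ) = 1.95×10⁻³/(1.36×10⁻⁴ × 1.19) = 12.1 m/s
Around a low, centrifugal force acts outward with Coriolis, so pressure-gradient force balances both:
(1/ρ)|∂P/∂n| = fV + V²/R  →  V² + fR·V − fR·V_g = 0
With fR = 1.36×10⁻⁴ × 965×10³ m = 131 m/s:
V = [−fR + √((fR)² + 4 fR V_g)]/2 = [−131 + √(131² + 4×131×12.1)]/2 = 11.1 m/s
Subgeostrophic (V < V_g = 12.1 m/s), as expected around a low.
Converting: 11.1 m/s × 3.6 = 40.0 km/h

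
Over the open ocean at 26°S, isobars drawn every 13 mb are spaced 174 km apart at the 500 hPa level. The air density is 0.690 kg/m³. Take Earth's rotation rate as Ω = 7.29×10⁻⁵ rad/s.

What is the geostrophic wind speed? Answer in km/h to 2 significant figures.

Coriolis parameter at 26°S:
f = 2Ω sin φ = 2 × 7.29×10⁻⁵ × sin 26° = 6.39×10⁻⁵ s⁻¹
Pressure gradient: |∂P/∂n| = 1300 Pa / 174000 m = 7.47×10⁻³ Pa/m
Geostrophic balance (pressure-gradient force = Coriolis force):
V_g = (1/(fρ)) |∂P/∂n| = 7.47×10⁻³ / (6.39×10⁻⁵ × 0.690) = 169 m/s
Converting: 169 m/s × 3.6 = 610 km/h

610 km/h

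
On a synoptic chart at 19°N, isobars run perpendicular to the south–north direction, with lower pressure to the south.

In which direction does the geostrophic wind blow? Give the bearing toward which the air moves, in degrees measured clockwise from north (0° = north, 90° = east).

The pressure-gradient force points toward the south (bearing 180°).
Geostrophic balance: in the Northern Hemisphere the Coriolis force deflects motion to the right, so the geostrophic wind blows 90° to the right of the pressure-gradient force (low pressure on the left).
Rotating 180° by 90° clockwise gives 270° — the wind blows toward the west.

270°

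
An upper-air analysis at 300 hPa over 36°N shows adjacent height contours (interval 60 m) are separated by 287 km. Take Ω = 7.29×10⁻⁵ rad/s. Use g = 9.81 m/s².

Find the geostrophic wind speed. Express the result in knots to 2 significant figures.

47 knots

Coriolis parameter at 36°N:
f = 2Ω sin φ = 2 × 7.29×10⁻⁵ × sin 36° = 8.57×10⁻⁵ s⁻¹
Height gradient: |∂Z/∂n| = 60 m / 287000 m = 2.09×10⁻⁴
On a pressure surface, geostrophic balance gives V_g = (g/f)|∂Z/∂n|:
V_g = 9.81 × 2.09×10⁻⁴ / 8.57×10⁻⁵ = 23.9 m/s
Converting: 23.9 m/s × 1.944 = 47 knots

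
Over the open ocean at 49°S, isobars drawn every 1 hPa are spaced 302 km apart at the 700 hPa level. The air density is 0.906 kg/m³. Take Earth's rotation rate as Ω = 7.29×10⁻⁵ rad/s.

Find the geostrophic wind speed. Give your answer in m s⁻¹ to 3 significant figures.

Coriolis parameter at 49°S:
f = 2Ω sin φ = 2 × 7.29×10⁻⁵ × sin 49° = 1.10×10⁻⁴ s⁻¹
Pressure gradient: |∂P/∂n| = 100 Pa / 302000 m = 3.31×10⁻⁴ Pa/m
Geostrophic balance (pressure-gradient force = Coriolis force):
V_g = (1/(fρ)) |∂P/∂n| = 3.31×10⁻⁴ / (1.10×10⁻⁴ × 0.906) = 3.32 m/s

3.32 m s⁻¹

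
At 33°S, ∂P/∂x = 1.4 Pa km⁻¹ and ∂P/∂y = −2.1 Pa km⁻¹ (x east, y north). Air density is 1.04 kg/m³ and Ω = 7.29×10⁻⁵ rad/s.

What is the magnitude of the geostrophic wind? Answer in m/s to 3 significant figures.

30.6 m/s

Coriolis parameter at 33°S:
f = 2Ω sin φ = 2 × 7.29×10⁻⁵ × sin 33° = 7.94×10⁻⁵ s⁻¹
In the Southern Hemisphere f is negative: f = −7.94×10⁻⁵ s⁻¹.
Component geostrophic relations (x east, y north):
u_g = −(1/(fρ)) ∂P/∂y,  v_g = (1/(fρ)) ∂P/∂x
u_g = −(−2.1×10⁻³)/(−7.94×10⁻⁵ × 1.04) = −25.4 m/s;  v_g = (1.4×10⁻³)/(−7.94×10⁻⁵ × 1.04) = −17.0 m/s
|V_g| = √(u_g² + v_g²) = 30.6 m/s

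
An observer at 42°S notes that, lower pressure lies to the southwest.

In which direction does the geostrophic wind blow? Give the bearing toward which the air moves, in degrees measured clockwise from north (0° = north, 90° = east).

The pressure-gradient force points toward the southwest (bearing 225°).
Geostrophic balance: in the Southern Hemisphere the Coriolis force deflects motion to the left, so the geostrophic wind blows 90° to the left of the pressure-gradient force (low pressure on the right).
Rotating 225° by 90° counterclockwise gives 135° — the wind blows toward the southeast.

135°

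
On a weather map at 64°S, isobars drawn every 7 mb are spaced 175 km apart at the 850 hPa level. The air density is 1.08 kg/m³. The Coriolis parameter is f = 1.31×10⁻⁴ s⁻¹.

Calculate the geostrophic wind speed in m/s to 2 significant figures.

Pressure gradient: |∂P/∂n| = 700 Pa / 175000 m = 4.00×10⁻³ Pa/m
Geostrophic balance (pressure-gradient force = Coriolis force):
V_g = (1/(fρ)) |∂P/∂n| = 4.00×10⁻³ / (1.31×10⁻⁴ × 1.08) = 28.3 m/s

28 m/s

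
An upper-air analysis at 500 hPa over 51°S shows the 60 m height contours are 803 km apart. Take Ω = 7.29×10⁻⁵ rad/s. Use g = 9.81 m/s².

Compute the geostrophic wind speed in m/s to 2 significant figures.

Coriolis parameter at 51°S:
f = 2Ω sin φ = 2 × 7.29×10⁻⁵ × sin 51° = 1.13×10⁻⁴ s⁻¹
Height gradient: |∂Z/∂n| = 60 m / 803000 m = 7.47×10⁻⁵
On a pressure surface, geostrophic balance gives V_g = (g/f)|∂Z/∂n|:
V_g = 9.81 × 7.47×10⁻⁵ / 1.13×10⁻⁴ = 6.47 m/s

6.5 m/s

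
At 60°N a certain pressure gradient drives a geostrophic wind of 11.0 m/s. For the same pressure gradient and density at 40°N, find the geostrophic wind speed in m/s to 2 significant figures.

With the same pressure gradient and density, V_g ∝ 1/f ∝ 1/sin φ.
V₂ = V₁ · sin φ₁ / sin φ₂ = 11.0 × sin 60° / sin 40°
V₂ = 11.0 × 0.8660/0.6428 = 15 m/s

15 m/s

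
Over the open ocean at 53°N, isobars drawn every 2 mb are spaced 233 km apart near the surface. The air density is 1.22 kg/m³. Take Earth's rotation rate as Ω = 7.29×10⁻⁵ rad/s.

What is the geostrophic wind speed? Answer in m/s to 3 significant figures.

6.04 m/s

Coriolis parameter at 53°N:
f = 2Ω sin φ = 2 × 7.29×10⁻⁵ × sin 53° = 1.16×10⁻⁴ s⁻¹
Pressure gradient: |∂P/∂n| = 200 Pa / 233000 m = 8.58×10⁻⁴ Pa/m
Geostrophic balance (pressure-gradient force = Coriolis force):
V_g = (1/(fρ)) |∂P/∂n| = 8.58×10⁻⁴ / (1.16×10⁻⁴ × 1.22) = 6.04 m/s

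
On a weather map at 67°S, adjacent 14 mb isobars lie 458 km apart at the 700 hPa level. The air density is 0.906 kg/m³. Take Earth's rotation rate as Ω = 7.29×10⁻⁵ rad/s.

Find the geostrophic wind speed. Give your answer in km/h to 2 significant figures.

91 km/h

Coriolis parameter at 67°S:
f = 2Ω sin φ = 2 × 7.29×10⁻⁵ × sin 67° = 1.34×10⁻⁴ s⁻¹
Pressure gradient: |∂P/∂n| = 1400 Pa / 458000 m = 3.06×10⁻³ Pa/m
Geostrophic balance (pressure-gradient force = Coriolis force):
V_g = (1/(fρ)) |∂P/∂n| = 3.06×10⁻³ / (1.34×10⁻⁴ × 0.906) = 25.1 m/s
Converting: 25.1 m/s × 3.6 = 91 km/h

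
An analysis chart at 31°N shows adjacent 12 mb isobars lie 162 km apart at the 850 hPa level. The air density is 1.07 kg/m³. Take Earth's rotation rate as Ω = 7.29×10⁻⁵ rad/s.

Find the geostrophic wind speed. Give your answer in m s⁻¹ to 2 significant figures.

Coriolis parameter at 31°N:
f = 2Ω sin φ = 2 × 7.29×10⁻⁵ × sin 31° = 7.51×10⁻⁵ s⁻¹
Pressure gradient: |∂P/∂n| = 1200 Pa / 162000 m = 7.41×10⁻³ Pa/m
Geostrophic balance (pressure-gradient force = Coriolis force):
V_g = (1/(fρ)) |∂P/∂n| = 7.41×10⁻³ / (7.51×10⁻⁵ × 1.07) = 92.2 m/s

92 m s⁻¹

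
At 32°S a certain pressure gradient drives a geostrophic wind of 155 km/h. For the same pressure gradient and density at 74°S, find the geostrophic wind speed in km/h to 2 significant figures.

With the same pressure gradient and density, V_g ∝ 1/f ∝ 1/sin φ.
V₂ = V₁ · sin φ₁ / sin φ₂ = 155 × sin 32° / sin 74°
V₂ = 155 × 0.5299/0.9613 = 85 km/h

85 km/h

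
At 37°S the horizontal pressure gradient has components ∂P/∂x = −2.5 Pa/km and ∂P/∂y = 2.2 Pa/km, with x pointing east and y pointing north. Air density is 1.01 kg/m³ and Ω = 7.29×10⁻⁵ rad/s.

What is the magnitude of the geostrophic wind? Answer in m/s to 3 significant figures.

37.6 m/s

Coriolis parameter at 37°S:
f = 2Ω sin φ = 2 × 7.29×10⁻⁵ × sin 37° = 8.77×10⁻⁵ s⁻¹
In the Southern Hemisphere f is negative: f = −8.77×10⁻⁵ s⁻¹.
Component geostrophic relations (x east, y north):
u_g = −(1/(fρ)) ∂P/∂y,  v_g = (1/(fρ)) ∂P/∂x
u_g = −(2.2×10⁻³)/(−8.77×10⁻⁵ × 1.01) = 24.8 m/s;  v_g = (−2.5×10⁻³)/(−8.77×10⁻⁵ × 1.01) = 28.2 m/s
|V_g| = √(u_g² + v_g²) = 37.6 m/s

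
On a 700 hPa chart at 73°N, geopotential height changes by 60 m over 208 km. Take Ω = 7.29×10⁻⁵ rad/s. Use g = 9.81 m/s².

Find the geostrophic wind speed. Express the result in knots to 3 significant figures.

39.5 knots

Coriolis parameter at 73°N:
f = 2Ω sin φ = 2 × 7.29×10⁻⁵ × sin 73° = 1.39×10⁻⁴ s⁻¹
Height gradient: |∂Z/∂n| = 60 m / 208000 m = 2.88×10⁻⁴
On a pressure surface, geostrophic balance gives V_g = (g/f)|∂Z/∂n|:
V_g = 9.81 × 2.88×10⁻⁴ / 1.39×10⁻⁴ = 20.3 m/s
Converting: 20.3 m/s × 1.944 = 39.5 knots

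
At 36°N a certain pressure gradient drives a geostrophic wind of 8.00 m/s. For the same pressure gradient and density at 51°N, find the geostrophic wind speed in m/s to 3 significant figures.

6.05 m/s

With the same pressure gradient and density, V_g ∝ 1/f ∝ 1/sin φ.
V₂ = V₁ · sin φ₁ / sin φ₂ = 8.00 × sin 36° / sin 51°
V₂ = 8.00 × 0.5878/0.7771 = 6.05 m/s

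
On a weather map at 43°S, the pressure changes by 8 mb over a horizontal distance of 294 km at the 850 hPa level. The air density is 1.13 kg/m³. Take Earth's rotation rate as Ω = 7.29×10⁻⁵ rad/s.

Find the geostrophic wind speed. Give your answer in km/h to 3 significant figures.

87.2 km/h

Coriolis parameter at 43°S:
f = 2Ω sin φ = 2 × 7.29×10⁻⁵ × sin 43° = 9.94×10⁻⁵ s⁻¹
Pressure gradient: |∂P/∂n| = 800 Pa / 294000 m = 2.72×10⁻³ Pa/m
Geostrophic balance (pressure-gradient force = Coriolis force):
V_g = (1/(fρ)) |∂P/∂n| = 2.72×10⁻³ / (9.94×10⁻⁵ × 1.13) = 24.2 m/s
Converting: 24.2 m/s × 3.6 = 87.2 km/h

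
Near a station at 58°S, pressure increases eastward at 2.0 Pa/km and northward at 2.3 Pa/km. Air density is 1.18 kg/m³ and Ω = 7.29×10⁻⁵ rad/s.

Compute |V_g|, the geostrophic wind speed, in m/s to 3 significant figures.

Coriolis parameter at 58°S:
f = 2Ω sin φ = 2 × 7.29×10⁻⁵ × sin 58° = 1.24×10⁻⁴ s⁻¹
In the Southern Hemisphere f is negative: f = −1.24×10⁻⁴ s⁻¹.
Component geostrophic relations (x east, y north):
u_g = −(1/(fρ)) ∂P/∂y,  v_g = (1/(fρ)) ∂P/∂x
u_g = −(2.3×10⁻³)/(−1.24×10⁻⁴ × 1.18) = 15.8 m/s;  v_g = (2.0×10⁻³)/(−1.24×10⁻⁴ × 1.18) = −13.7 m/s
|V_g| = √(u_g² + v_g²) = 20.9 m/s

20.9 m/s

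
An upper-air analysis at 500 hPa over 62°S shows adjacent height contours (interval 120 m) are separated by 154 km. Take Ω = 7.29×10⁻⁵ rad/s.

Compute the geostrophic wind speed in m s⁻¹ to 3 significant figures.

59.4 m s⁻¹

Coriolis parameter at 62°S:
f = 2Ω sin φ = 2 × 7.29×10⁻⁵ × sin 62° = 1.29×10⁻⁴ s⁻¹
Height gradient: |∂Z/∂n| = 120 m / 154000 m = 7.79×10⁻⁴
On a pressure surface, geostrophic balance gives V_g = (g/f)|∂Z/∂n|:
V_g = 9.81 × 7.79×10⁻⁴ / 1.29×10⁻⁴ = 59.4 m/s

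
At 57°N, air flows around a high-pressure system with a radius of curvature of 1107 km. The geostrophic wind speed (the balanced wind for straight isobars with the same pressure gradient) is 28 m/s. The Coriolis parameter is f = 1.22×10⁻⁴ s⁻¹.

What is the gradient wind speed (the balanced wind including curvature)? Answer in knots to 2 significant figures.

Around a high, pressure-gradient force acts outward with centrifugal, so Coriolis balances both:
fV = (1/ρ)|∂P/∂n| + V²/R  →  V² − fR·V + fR·V_g = 0
With fR = 1.22×10⁻⁴ × 1107×10³ m = 135 m/s:
V = [fR − √((fR)² − 4 fR V_g)]/2 = [135 − √(135² − 4×135×28)]/2 = 39.6 m/s
Supergeostrophic (V > V_g = 28 m/s), as expected around a high.
Converting: 39.6 m/s × 1.944 = 77 knots

77 knots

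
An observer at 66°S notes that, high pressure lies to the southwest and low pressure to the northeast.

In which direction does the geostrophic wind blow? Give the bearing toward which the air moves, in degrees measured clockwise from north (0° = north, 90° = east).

315°

The pressure-gradient force points toward the northeast (bearing 045°).
Geostrophic balance: in the Southern Hemisphere the Coriolis force deflects motion to the left, so the geostrophic wind blows 90° to the left of the pressure-gradient force (low pressure on the right).
Rotating 045° by 90° counterclockwise gives 315° — the wind blows toward the northwest.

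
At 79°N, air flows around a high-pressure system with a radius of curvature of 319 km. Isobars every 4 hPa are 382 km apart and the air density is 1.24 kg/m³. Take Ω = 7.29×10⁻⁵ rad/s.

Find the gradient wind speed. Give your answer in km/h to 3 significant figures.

Coriolis parameter at 79°N:
f = 2Ω sin φ = 2 × 7.29×10⁻⁵ × sin 79° = 1.43×10⁻⁴ s⁻¹
Pressure gradient: |∂P/∂n| = 400 Pa / 382000 m = 1.05×10⁻³ Pa/m
Geostrophic speed: V_g = |∂P/∂n|/(fρ) = 1.05×10⁻³/(1.43×10⁻⁴ × 1.24) = 5.90 m/s
Around a high, pressure-gradient force acts outward with centrifugal, so Coriolis balances both:
fV = (1/ρ)|∂P/∂n| + V²/R  →  V² − fR·V + fR·V_g = 0
With fR = 1.43×10⁻⁴ × 319×10³ m = 45.7 m/s:
V = [fR − √((fR)² − 4 fR V_g)]/2 = [45.7 − √(45.7² − 4×45.7×5.9)]/2 = 6.96 m/s
Supergeostrophic (V > V_g = 5.9 m/s), as expected around a high.
Converting: 6.96 m/s × 3.6 = 25.1 km/h

25.1 km/h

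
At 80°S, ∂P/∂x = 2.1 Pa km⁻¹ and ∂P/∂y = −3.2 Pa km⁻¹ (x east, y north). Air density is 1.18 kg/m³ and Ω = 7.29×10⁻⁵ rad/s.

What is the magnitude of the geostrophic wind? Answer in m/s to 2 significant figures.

Coriolis parameter at 80°S:
f = 2Ω sin φ = 2 × 7.29×10⁻⁵ × sin 80° = 1.44×10⁻⁴ s⁻¹
In the Southern Hemisphere f is negative: f = −1.44×10⁻⁴ s⁻¹.
Component geostrophic relations (x east, y north):
u_g = −(1/(fρ)) ∂P/∂y,  v_g = (1/(fρ)) ∂P/∂x
u_g = −(−3.2×10⁻³)/(−1.44×10⁻⁴ × 1.18) = −18.9 m/s;  v_g = (2.1×10⁻³)/(−1.44×10⁻⁴ × 1.18) = −12.4 m/s
|V_g| = √(u_g² + v_g²) = 22.6 m/s

23 m/s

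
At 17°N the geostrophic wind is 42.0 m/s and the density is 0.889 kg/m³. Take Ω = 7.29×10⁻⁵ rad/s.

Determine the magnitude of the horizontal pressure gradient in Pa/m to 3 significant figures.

Coriolis parameter at 17°N:
f = 2Ω sin φ = 2 × 7.29×10⁻⁵ × sin 17° = 4.26×10⁻⁵ s⁻¹
Geostrophic balance rearranged: |∂P/∂n| = f ρ V_g
|∂P/∂n| = 4.26×10⁻⁵ × 0.889 × 42.0 = 1.59×10⁻³ Pa/m

1.59×10⁻³ Pa/m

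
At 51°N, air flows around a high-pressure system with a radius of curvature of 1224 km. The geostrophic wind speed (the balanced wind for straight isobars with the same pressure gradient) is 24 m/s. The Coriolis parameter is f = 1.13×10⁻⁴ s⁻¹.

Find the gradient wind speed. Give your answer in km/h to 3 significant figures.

111 km/h

Around a high, pressure-gradient force acts outward with centrifugal, so Coriolis balances both:
fV = (1/ρ)|∂P/∂n| + V²/R  →  V² − fR·V + fR·V_g = 0
With fR = 1.13×10⁻⁴ × 1224×10³ m = 138 m/s:
V = [fR − √((fR)² − 4 fR V_g)]/2 = [138 − √(138² − 4×138×24)]/2 = 30.9 m/s
Supergeostrophic (V > V_g = 24 m/s), as expected around a high.
Converting: 30.9 m/s × 3.6 = 111 km/h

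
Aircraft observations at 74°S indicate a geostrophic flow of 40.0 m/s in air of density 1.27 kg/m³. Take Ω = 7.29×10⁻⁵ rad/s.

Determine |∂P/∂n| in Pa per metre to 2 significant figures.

7.1×10⁻³ Pa/m

Coriolis parameter at 74°S:
f = 2Ω sin φ = 2 × 7.29×10⁻⁵ × sin 74° = 1.40×10⁻⁴ s⁻¹
Geostrophic balance rearranged: |∂P/∂n| = f ρ V_g
|∂P/∂n| = 1.40×10⁻⁴ × 1.27 × 40.0 = 7.12×10⁻³ Pa/m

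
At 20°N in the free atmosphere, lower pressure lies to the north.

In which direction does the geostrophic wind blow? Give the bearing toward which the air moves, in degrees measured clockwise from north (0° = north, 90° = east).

090°

The pressure-gradient force points toward the north (bearing 000°).
Geostrophic balance: in the Northern Hemisphere the Coriolis force deflects motion to the right, so the geostrophic wind blows 90° to the right of the pressure-gradient force (low pressure on the left).
Rotating 000° by 90° clockwise gives 090° — the wind blows toward the east.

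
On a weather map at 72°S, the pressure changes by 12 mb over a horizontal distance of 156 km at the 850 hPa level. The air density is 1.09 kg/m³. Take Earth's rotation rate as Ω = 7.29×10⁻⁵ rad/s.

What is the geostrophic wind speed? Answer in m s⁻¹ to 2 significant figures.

51 m s⁻¹

Coriolis parameter at 72°S:
f = 2Ω sin φ = 2 × 7.29×10⁻⁵ × sin 72° = 1.39×10⁻⁴ s⁻¹
Pressure gradient: |∂P/∂n| = 1200 Pa / 156000 m = 7.69×10⁻³ Pa/m
Geostrophic balance (pressure-gradient force = Coriolis force):
V_g = (1/(fρ)) |∂P/∂n| = 7.69×10⁻³ / (1.39×10⁻⁴ × 1.09) = 50.9 m/s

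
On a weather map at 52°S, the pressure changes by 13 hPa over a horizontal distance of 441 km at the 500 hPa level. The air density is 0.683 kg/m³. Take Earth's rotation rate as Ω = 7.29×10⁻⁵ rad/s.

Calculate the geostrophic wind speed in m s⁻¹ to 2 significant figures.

Coriolis parameter at 52°S:
f = 2Ω sin φ = 2 × 7.29×10⁻⁵ × sin 52° = 1.15×10⁻⁴ s⁻¹
Pressure gradient: |∂P/∂n| = 1300 Pa / 441000 m = 2.95×10⁻³ Pa/m
Geostrophic balance (pressure-gradient force = Coriolis force):
V_g = (1/(fρ)) |∂P/∂n| = 2.95×10⁻³ / (1.15×10⁻⁴ × 0.683) = 37.6 m/s

38 m s⁻¹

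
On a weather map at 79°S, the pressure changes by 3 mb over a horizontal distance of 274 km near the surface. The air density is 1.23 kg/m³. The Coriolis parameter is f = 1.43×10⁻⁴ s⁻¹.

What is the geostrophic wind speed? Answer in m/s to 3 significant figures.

Pressure gradient: |∂P/∂n| = 300 Pa / 274000 m = 1.09×10⁻³ Pa/m
Geostrophic balance (pressure-gradient force = Coriolis force):
V_g = (1/(fρ)) |∂P/∂n| = 1.09×10⁻³ / (1.43×10⁻⁴ × 1.23) = 6.22 m/s

6.22 m/s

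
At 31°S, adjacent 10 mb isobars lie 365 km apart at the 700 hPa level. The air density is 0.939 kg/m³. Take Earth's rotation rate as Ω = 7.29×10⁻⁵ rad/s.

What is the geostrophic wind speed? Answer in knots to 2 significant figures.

76 knots

Coriolis parameter at 31°S:
f = 2Ω sin φ = 2 × 7.29×10⁻⁵ × sin 31° = 7.51×10⁻⁵ s⁻¹
Pressure gradient: |∂P/∂n| = 1000 Pa / 365000 m = 2.74×10⁻³ Pa/m
Geostrophic balance (pressure-gradient force = Coriolis force):
V_g = (1/(fρ)) |∂P/∂n| = 2.74×10⁻³ / (7.51×10⁻⁵ × 0.939) = 38.9 m/s
Converting: 38.9 m/s × 1.944 = 76 knots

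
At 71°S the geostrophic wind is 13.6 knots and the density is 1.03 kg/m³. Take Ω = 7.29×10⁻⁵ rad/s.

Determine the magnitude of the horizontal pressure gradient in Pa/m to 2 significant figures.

Coriolis parameter at 71°S:
f = 2Ω sin φ = 2 × 7.29×10⁻⁵ × sin 71° = 1.38×10⁻⁴ s⁻¹
Wind speed in SI: 13.6 knots = 7.00 m/s
Geostrophic balance rearranged: |∂P/∂n| = f ρ V_g
|∂P/∂n| = 1.38×10⁻⁴ × 1.03 × 7.00 = 9.93×10⁻⁴ Pa/m

9.9×10⁻⁴ Pa/m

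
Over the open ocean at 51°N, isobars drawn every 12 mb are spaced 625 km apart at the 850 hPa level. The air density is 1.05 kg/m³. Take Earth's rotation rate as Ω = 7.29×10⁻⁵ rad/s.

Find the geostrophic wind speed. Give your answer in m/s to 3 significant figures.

Coriolis parameter at 51°N:
f = 2Ω sin φ = 2 × 7.29×10⁻⁵ × sin 51° = 1.13×10⁻⁴ s⁻¹
Pressure gradient: |∂P/∂n| = 1200 Pa / 625000 m = 1.92×10⁻³ Pa/m
Geostrophic balance (pressure-gradient force = Coriolis force):
V_g = (1/(fρ)) |∂P/∂n| = 1.92×10⁻³ / (1.13×10⁻⁴ × 1.05) = 16.1 m/s

16.1 m/s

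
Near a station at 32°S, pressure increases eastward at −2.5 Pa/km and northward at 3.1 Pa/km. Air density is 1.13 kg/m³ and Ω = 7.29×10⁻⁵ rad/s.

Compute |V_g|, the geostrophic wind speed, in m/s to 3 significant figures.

45.6 m/s

Coriolis parameter at 32°S:
f = 2Ω sin φ = 2 × 7.29×10⁻⁵ × sin 32° = 7.73×10⁻⁵ s⁻¹
In the Southern Hemisphere f is negative: f = −7.73×10⁻⁵ s⁻¹.
Component geostrophic relations (x east, y north):
u_g = −(1/(fρ)) ∂P/∂y,  v_g = (1/(fρ)) ∂P/∂x
u_g = −(3.1×10⁻³)/(−7.73×10⁻⁵ × 1.13) = 35.5 m/s;  v_g = (−2.5×10⁻³)/(−7.73×10⁻⁵ × 1.13) = 28.6 m/s
|V_g| = √(u_g² + v_g²) = 45.6 m/s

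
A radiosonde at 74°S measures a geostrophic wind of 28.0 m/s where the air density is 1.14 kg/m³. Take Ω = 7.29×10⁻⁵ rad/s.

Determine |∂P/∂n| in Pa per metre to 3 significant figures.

4.47×10⁻³ Pa/m

Coriolis parameter at 74°S:
f = 2Ω sin φ = 2 × 7.29×10⁻⁵ × sin 74° = 1.40×10⁻⁴ s⁻¹
Geostrophic balance rearranged: |∂P/∂n| = f ρ V_g
|∂P/∂n| = 1.40×10⁻⁴ × 1.14 × 28.0 = 4.47×10⁻³ Pa/m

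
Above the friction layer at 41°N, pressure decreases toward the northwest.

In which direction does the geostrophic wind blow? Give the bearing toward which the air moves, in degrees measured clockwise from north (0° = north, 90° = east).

045°

The pressure-gradient force points toward the northwest (bearing 315°).
Geostrophic balance: in the Northern Hemisphere the Coriolis force deflects motion to the right, so the geostrophic wind blows 90° to the right of the pressure-gradient force (low pressure on the left).
Rotating 315° by 90° clockwise gives 045° — the wind blows toward the northeast.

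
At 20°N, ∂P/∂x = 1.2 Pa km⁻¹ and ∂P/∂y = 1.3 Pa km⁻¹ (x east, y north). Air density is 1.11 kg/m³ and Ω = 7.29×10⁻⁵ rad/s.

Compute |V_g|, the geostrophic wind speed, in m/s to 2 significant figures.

Coriolis parameter at 20°N:
f = 2Ω sin φ = 2 × 7.29×10⁻⁵ × sin 20° = 4.99×10⁻⁵ s⁻¹
Component geostrophic relations (x east, y north):
u_g = −(1/(fρ)) ∂P/∂y,  v_g = (1/(fρ)) ∂P/∂x
u_g = −(1.3×10⁻³)/(4.99×10⁻⁵ × 1.11) = −23.5 m/s;  v_g = (1.2×10⁻³)/(4.99×10⁻⁵ × 1.11) = 21.7 m/s
|V_g| = √(u_g² + v_g²) = 32.0 m/s

32 m/s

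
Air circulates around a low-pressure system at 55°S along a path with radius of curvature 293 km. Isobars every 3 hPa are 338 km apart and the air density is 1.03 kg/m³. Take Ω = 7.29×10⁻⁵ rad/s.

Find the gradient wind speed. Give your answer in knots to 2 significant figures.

Coriolis parameter at 55°S:
f = 2Ω sin φ = 2 × 7.29×10⁻⁵ × sin 55° = 1.19×10⁻⁴ s⁻¹
Pressure gradient: |∂P/∂n| = 300 Pa / 338000 m = 8.88×10⁻⁴ Pa/m
Geostrophic speed: V_g = |∂P/∂n|/(fρ) = 8.88×10⁻⁴/(1.19×10⁻⁴ × 1.03) = 7.22 m/s
Around a low, centrifugal force acts outward with Coriolis, so pressure-gradient force balances both:
(1/ρ)|∂P/∂n| = fV + V²/R  →  V² + fR·V − fR·V_g = 0
With fR = 1.19×10⁻⁴ × 293×10³ m = 35.0 m/s:
V = [−fR + √((fR)² + 4 fR V_g)]/2 = [−35.0 + √(35.0² + 4×35.0×7.22)]/2 = 6.14 m/s
Subgeostrophic (V < V_g = 7.22 m/s), as expected around a low.
Converting: 6.14 m/s × 1.944 = 12 knots

12 knots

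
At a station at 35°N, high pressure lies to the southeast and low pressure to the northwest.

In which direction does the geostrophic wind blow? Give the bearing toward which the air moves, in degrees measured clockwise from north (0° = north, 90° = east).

045°

The pressure-gradient force points toward the northwest (bearing 315°).
Geostrophic balance: in the Northern Hemisphere the Coriolis force deflects motion to the right, so the geostrophic wind blows 90° to the right of the pressure-gradient force (low pressure on the left).
Rotating 315° by 90° clockwise gives 045° — the wind blows toward the northeast.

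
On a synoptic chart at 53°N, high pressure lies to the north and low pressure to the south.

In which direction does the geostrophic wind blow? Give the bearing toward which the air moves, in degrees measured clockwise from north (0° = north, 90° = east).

The pressure-gradient force points toward the south (bearing 180°).
Geostrophic balance: in the Northern Hemisphere the Coriolis force deflects motion to the right, so the geostrophic wind blows 90° to the right of the pressure-gradient force (low pressure on the left).
Rotating 180° by 90° clockwise gives 270° — the wind blows toward the west.

270°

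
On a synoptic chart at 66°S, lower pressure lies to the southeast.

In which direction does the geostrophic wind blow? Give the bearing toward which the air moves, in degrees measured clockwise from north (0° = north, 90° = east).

The pressure-gradient force points toward the southeast (bearing 135°).
Geostrophic balance: in the Southern Hemisphere the Coriolis force deflects motion to the left, so the geostrophic wind blows 90° to the left of the pressure-gradient force (low pressure on the right).
Rotating 135° by 90° counterclockwise gives 045° — the wind blows toward the northeast.

045°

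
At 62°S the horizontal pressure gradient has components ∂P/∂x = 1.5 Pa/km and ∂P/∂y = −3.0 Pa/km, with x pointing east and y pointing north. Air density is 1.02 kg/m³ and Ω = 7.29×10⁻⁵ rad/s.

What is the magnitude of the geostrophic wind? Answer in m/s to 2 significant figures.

26 m/s

Coriolis parameter at 62°S:
f = 2Ω sin φ = 2 × 7.29×10⁻⁵ × sin 62° = 1.29×10⁻⁴ s⁻¹
In the Southern Hemisphere f is negative: f = −1.29×10⁻⁴ s⁻¹.
Component geostrophic relations (x east, y north):
u_g = −(1/(fρ)) ∂P/∂y,  v_g = (1/(fρ)) ∂P/∂x
u_g = −(−3.0×10⁻³)/(−1.29×10⁻⁴ × 1.02) = −22.8 m/s;  v_g = (1.5×10⁻³)/(−1.29×10⁻⁴ × 1.02) = −11.4 m/s
|V_g| = √(u_g² + v_g²) = 25.5 m/s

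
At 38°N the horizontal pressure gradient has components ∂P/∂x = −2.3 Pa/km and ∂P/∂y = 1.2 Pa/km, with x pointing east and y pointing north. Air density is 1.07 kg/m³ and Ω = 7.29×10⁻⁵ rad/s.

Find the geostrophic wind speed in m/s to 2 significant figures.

27 m/s

Coriolis parameter at 38°N:
f = 2Ω sin φ = 2 × 7.29×10⁻⁵ × sin 38° = 8.98×10⁻⁵ s⁻¹
Component geostrophic relations (x east, y north):
u_g = −(1/(fρ)) ∂P/∂y,  v_g = (1/(fρ)) ∂P/∂x
u_g = −(1.2×10⁻³)/(8.98×10⁻⁵ × 1.07) = −12.5 m/s;  v_g = (−2.3×10⁻³)/(8.98×10⁻⁵ × 1.07) = −23.9 m/s
|V_g| = √(u_g² + v_g²) = 27.0 m/s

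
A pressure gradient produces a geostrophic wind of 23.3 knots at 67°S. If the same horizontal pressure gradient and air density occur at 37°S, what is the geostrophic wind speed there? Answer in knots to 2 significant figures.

With the same pressure gradient and density, V_g ∝ 1/f ∝ 1/sin φ.
V₂ = V₁ · sin φ₁ / sin φ₂ = 23.3 × sin 67° / sin 37°
V₂ = 23.3 × 0.9205/0.6018 = 36 knots

36 knots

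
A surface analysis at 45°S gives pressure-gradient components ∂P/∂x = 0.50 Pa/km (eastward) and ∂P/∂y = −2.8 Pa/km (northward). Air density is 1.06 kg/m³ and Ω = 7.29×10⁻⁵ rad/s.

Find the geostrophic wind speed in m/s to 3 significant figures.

26.0 m/s

Coriolis parameter at 45°S:
f = 2Ω sin φ = 2 × 7.29×10⁻⁵ × sin 45° = 1.03×10⁻⁴ s⁻¹
In the Southern Hemisphere f is negative: f = −1.03×10⁻⁴ s⁻¹.
Component geostrophic relations (x east, y north):
u_g = −(1/(fρ)) ∂P/∂y,  v_g = (1/(fρ)) ∂P/∂x
u_g = −(−2.8×10⁻³)/(−1.03×10⁻⁴ × 1.06) = −25.6 m/s;  v_g = (0.50×10⁻³)/(−1.03×10⁻⁴ × 1.06) = −4.58 m/s
|V_g| = √(u_g² + v_g²) = 26.0 m/s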